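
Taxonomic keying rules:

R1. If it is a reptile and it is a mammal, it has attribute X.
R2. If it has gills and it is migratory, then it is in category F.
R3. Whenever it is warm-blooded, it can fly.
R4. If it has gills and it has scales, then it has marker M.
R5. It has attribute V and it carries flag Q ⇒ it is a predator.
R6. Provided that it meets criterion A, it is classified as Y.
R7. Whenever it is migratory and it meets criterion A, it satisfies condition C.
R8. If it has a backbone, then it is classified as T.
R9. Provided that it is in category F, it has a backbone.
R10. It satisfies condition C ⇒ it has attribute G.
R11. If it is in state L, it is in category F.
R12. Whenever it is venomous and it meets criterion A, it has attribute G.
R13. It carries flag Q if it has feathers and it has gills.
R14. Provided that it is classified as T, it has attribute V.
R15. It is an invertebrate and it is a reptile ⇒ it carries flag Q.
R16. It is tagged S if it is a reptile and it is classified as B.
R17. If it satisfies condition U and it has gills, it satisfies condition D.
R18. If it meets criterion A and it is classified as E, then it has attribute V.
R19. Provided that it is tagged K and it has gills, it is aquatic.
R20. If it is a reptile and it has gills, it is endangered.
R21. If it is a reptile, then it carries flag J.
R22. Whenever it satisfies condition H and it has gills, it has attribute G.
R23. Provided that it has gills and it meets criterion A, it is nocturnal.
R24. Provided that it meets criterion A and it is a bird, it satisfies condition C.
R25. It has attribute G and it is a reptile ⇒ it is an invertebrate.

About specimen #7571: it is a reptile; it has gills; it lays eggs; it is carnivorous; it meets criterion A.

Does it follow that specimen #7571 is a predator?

Forward chaining from the given facts derives: is classified as Y, is endangered, carries flag J, is nocturnal.
The only rule concluding "it is a predator" is R5, which needs "it has attribute V"; that is never established.

No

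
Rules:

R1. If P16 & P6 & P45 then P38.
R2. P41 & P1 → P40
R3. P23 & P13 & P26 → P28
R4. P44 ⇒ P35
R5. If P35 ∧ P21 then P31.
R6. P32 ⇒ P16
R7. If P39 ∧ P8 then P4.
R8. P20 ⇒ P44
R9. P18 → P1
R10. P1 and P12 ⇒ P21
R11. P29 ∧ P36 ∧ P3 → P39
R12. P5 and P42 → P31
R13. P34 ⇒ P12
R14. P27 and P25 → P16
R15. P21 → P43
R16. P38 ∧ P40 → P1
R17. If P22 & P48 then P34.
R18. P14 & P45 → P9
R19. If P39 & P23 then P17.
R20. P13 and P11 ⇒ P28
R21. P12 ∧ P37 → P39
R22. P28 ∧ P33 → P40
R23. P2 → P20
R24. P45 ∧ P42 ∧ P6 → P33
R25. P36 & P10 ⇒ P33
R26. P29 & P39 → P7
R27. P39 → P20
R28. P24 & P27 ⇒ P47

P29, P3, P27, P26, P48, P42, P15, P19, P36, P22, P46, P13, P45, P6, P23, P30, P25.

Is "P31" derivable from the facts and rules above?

Yes

P28  (by R3: P23, P13, P26)
P39  (by R11: P29, P36, P3)
P16  (by R14: P27, P25)
P34  (by R17: P22, P48)
P33  (by R24: P45, P42, P6)
P20  (by R27: P39)
P38  (by R1: P16, P6, P45)
P44  (by R8: P20)
P12  (by R13: P34)
P40  (by R22: P28, P33)
P35  (by R4: P44)
P1  (by R16: P38, P40)
P21  (by R10: P1, P12)
P31  (by R5: P35, P21)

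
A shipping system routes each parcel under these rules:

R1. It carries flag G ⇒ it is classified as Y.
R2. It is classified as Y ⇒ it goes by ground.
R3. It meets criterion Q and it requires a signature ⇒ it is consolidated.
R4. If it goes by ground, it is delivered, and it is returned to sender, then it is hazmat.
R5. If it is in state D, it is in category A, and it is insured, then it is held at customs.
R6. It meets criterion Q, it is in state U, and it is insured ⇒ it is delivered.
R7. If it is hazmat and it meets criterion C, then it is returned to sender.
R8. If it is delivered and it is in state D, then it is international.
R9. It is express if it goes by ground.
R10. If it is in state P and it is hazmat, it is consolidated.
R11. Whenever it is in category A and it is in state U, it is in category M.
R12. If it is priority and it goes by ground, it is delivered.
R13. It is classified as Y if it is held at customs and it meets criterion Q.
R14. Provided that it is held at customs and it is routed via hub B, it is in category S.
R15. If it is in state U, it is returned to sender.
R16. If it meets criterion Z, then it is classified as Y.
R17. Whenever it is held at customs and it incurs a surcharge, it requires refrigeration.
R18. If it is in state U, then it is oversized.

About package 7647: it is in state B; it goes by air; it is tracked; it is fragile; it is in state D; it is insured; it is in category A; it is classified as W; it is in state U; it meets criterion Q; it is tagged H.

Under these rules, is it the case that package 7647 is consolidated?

No

Forward chaining from the given facts derives: is held at customs, is delivered, is international, is in category M, is classified as Y, is returned to sender, is oversized, goes by ground, is hazmat, is express.
Rules concluding "it is consolidated": R3 needs "it requires a signature"; R10 needs "it is in state P" — none of these are established.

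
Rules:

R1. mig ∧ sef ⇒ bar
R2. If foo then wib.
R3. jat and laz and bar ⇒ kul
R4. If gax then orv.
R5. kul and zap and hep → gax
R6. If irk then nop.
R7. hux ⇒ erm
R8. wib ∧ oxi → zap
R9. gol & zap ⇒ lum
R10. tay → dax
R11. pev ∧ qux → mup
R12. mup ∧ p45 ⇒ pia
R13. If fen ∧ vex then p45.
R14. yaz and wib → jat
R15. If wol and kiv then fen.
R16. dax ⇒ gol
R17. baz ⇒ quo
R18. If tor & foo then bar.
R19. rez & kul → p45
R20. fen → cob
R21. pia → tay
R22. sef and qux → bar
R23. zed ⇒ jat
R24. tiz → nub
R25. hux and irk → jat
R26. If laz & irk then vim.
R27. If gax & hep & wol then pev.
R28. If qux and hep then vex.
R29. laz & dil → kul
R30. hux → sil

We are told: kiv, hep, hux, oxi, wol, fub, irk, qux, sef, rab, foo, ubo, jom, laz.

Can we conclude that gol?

wib  (by R2: foo)
zap  (by R8: wib, oxi)
fen  (by R15: wol, kiv)
bar  (by R22: sef, qux)
jat  (by R25: hux, irk)
vex  (by R28: qux, hep)
kul  (by R3: jat, laz, bar)
gax  (by R5: kul, zap, hep)
p45  (by R13: fen, vex)
pev  (by R27: gax, hep, wol)
mup  (by R11: pev, qux)
pia  (by R12: mup, p45)
tay  (by R21: pia)
dax  (by R10: tay)
gol  (by R16: dax)

Yes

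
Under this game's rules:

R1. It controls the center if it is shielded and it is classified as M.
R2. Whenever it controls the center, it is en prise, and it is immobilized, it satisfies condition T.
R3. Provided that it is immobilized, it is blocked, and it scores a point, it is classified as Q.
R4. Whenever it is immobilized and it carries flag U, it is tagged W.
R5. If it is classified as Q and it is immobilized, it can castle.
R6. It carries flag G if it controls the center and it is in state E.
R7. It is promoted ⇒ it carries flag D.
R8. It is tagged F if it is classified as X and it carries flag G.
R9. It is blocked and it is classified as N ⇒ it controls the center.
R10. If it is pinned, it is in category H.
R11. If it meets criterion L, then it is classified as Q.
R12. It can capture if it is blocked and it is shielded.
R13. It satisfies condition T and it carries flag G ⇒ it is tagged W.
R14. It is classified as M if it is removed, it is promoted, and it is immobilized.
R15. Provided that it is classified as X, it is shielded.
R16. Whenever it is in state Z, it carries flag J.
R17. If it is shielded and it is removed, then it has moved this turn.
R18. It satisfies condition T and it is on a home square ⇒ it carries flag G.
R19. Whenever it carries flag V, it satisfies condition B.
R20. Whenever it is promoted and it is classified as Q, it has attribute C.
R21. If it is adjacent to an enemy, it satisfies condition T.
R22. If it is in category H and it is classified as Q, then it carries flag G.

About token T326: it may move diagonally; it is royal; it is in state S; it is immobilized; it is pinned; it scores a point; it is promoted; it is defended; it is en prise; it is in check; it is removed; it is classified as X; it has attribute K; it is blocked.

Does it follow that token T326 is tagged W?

Yes

By R3 (it is immobilized, it is blocked, it scores a point): it is classified as Q.
By R10 (it is pinned): it is in category H.
By R14 (it is removed, it is promoted, it is immobilized): it is classified as M.
By R15 (it is classified as X): it is shielded.
By R22 (it is in category H, it is classified as Q): it carries flag G.
By R1 (it is shielded, it is classified as M): it controls the center.
By R2 (it controls the center, it is en prise, it is immobilized): it satisfies condition T.
By R13 (it satisfies condition T, it carries flag G): it is tagged W.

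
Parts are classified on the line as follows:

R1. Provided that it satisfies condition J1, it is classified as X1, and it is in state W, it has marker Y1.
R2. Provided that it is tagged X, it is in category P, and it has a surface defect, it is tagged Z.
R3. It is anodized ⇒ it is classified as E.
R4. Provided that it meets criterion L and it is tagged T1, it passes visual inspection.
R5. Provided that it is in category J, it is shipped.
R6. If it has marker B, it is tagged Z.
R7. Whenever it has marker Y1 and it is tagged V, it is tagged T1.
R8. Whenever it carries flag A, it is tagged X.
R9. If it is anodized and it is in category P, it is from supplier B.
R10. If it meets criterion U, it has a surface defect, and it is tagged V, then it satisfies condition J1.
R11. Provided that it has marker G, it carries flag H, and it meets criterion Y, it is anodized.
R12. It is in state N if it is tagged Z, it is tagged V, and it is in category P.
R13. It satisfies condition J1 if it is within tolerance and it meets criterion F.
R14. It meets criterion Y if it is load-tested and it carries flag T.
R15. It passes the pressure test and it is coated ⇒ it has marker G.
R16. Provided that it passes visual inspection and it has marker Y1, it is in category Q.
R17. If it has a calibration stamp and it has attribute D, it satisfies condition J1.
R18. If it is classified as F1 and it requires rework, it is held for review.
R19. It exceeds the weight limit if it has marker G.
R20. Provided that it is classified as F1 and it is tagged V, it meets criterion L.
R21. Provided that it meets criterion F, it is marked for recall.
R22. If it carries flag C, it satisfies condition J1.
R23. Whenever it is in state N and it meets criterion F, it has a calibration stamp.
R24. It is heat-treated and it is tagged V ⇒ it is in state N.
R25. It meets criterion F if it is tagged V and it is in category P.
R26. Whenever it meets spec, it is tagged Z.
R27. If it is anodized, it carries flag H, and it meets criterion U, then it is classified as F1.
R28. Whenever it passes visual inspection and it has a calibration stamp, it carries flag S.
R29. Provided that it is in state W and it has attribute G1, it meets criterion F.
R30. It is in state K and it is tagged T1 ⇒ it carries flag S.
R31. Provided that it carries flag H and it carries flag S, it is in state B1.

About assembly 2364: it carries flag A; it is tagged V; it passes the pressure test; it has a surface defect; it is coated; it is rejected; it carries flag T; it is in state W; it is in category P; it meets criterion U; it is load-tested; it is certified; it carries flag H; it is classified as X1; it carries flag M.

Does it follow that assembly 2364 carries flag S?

By R8 (it carries flag A): it is tagged X.
By R10 (it meets criterion U, it has a surface defect, it is tagged V): it satisfies condition J1.
By R14 (it is load-tested, it carries flag T): it meets criterion Y.
By R15 (it passes the pressure test, it is coated): it has marker G.
By R25 (it is tagged V, it is in category P): it meets criterion F.
By R1 (it satisfies condition J1, it is classified as X1, it is in state W): it has marker Y1.
By R2 (it is tagged X, it is in category P, it has a surface defect): it is tagged Z.
By R7 (it has marker Y1, it is tagged V): it is tagged T1.
By R11 (it has marker G, it carries flag H, it meets criterion Y): it is anodized.
By R12 (it is tagged Z, it is tagged V, it is in category P): it is in state N.
By R23 (it is in state N, it meets criterion F): it has a calibration stamp.
By R27 (it is anodized, it carries flag H, it meets criterion U): it is classified as F1.
By R20 (it is classified as F1, it is tagged V): it meets criterion L.
By R4 (it meets criterion L, it is tagged T1): it passes visual inspection.
By R28 (it passes visual inspection, it has a calibration stamp): it carries flag S.

Yes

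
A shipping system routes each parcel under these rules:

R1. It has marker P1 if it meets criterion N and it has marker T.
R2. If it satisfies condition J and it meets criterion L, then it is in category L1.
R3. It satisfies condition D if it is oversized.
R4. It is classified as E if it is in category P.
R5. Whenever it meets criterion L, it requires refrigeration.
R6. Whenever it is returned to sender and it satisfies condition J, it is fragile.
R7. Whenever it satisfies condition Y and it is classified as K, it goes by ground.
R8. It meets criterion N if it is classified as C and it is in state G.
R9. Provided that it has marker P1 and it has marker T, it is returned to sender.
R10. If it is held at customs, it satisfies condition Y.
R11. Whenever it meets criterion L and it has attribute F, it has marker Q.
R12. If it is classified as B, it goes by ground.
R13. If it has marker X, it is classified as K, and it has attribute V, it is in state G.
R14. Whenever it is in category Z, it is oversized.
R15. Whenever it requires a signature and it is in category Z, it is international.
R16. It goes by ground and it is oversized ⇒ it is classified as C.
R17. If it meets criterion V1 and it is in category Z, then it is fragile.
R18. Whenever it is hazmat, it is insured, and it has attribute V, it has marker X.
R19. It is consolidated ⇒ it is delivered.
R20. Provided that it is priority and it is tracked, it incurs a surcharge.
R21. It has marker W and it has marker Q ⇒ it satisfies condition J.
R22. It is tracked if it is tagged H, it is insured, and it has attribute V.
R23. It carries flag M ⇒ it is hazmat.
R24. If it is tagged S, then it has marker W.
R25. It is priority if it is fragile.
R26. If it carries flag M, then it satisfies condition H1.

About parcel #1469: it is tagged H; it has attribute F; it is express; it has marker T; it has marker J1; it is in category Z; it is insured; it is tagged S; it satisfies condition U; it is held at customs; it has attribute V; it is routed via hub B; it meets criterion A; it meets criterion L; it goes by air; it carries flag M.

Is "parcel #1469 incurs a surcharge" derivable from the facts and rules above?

No

Forward chaining from the given facts derives: requires refrigeration, satisfies condition Y, has marker Q, is oversized, is tracked, is hazmat, has marker W, satisfies condition H1, satisfies condition D, has marker X, satisfies condition J, is in category L1.
The only rule concluding "it incurs a surcharge" is R20, which needs "it is priority"; that is never established.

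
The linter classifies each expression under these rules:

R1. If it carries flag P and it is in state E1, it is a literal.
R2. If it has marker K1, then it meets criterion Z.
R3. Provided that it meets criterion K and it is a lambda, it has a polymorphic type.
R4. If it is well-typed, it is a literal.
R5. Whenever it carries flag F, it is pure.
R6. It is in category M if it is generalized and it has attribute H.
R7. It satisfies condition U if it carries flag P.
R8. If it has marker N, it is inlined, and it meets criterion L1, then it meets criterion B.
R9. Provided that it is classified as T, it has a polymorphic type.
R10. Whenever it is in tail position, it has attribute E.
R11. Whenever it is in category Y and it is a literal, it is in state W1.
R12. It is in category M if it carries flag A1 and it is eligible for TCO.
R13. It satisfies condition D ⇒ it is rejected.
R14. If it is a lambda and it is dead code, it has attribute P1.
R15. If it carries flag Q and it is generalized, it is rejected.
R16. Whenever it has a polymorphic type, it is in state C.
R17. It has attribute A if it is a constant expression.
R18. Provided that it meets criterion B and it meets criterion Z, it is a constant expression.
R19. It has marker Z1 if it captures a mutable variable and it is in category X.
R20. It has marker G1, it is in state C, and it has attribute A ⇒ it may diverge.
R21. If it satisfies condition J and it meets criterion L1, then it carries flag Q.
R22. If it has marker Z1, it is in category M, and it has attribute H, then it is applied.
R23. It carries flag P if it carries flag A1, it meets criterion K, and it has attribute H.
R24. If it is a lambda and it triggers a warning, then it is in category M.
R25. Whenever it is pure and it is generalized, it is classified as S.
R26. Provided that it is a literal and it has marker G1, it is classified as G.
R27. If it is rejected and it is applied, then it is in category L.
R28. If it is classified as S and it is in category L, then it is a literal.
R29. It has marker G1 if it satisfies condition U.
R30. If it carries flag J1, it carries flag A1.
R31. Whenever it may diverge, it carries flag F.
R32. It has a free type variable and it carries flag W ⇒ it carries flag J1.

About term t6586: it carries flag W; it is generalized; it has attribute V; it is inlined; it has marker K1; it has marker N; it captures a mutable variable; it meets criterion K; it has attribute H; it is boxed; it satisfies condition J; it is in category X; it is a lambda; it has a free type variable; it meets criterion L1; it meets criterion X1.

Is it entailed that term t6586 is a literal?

By R2 (it has marker K1): it meets criterion Z.
By R3 (it meets criterion K, it is a lambda): it has a polymorphic type.
By R6 (it is generalized, it has attribute H): it is in category M.
By R8 (it has marker N, it is inlined, it meets criterion L1): it meets criterion B.
By R16 (it has a polymorphic type): it is in state C.
By R18 (it meets criterion B, it meets criterion Z): it is a constant expression.
By R19 (it captures a mutable variable, it is in category X): it has marker Z1.
By R21 (it satisfies condition J, it meets criterion L1): it carries flag Q.
By R22 (it has marker Z1, it is in category M, it has attribute H): it is applied.
By R32 (it has a free type variable, it carries flag W): it carries flag J1.
By R15 (it carries flag Q, it is generalized): it is rejected.
By R17 (it is a constant expression): it has attribute A.
By R27 (it is rejected, it is applied): it is in category L.
By R30 (it carries flag J1): it carries flag A1.
By R23 (it carries flag A1, it meets criterion K, it has attribute H): it carries flag P.
By R7 (it carries flag P): it satisfies condition U.
By R29 (it satisfies condition U): it has marker G1.
By R20 (it has marker G1, it is in state C, it has attribute A): it may diverge.
By R31 (it may diverge): it carries flag F.
By R5 (it carries flag F): it is pure.
By R25 (it is pure, it is generalized): it is classified as S.
By R28 (it is classified as S, it is in category L): it is a literal.

Yes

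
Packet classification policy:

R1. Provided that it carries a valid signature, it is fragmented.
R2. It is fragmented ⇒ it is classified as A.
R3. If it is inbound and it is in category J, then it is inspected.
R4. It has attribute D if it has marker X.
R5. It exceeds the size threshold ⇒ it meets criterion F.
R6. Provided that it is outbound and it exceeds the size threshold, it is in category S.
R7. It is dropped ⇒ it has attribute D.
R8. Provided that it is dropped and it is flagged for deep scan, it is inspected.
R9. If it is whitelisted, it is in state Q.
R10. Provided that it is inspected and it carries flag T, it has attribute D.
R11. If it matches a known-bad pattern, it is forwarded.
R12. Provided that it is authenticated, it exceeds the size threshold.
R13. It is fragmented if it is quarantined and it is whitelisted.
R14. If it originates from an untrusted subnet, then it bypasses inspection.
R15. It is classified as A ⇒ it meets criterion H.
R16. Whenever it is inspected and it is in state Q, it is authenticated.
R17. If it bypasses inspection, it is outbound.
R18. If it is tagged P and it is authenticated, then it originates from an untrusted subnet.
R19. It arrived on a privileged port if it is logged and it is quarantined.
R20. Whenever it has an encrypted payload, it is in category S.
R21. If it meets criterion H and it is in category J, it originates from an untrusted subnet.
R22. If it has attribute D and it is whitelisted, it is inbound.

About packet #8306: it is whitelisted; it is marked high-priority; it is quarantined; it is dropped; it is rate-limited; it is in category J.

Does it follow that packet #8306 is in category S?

Yes

By R7 (it is dropped): it has attribute D.
By R9 (it is whitelisted): it is in state Q.
By R13 (it is quarantined, it is whitelisted): it is fragmented.
By R22 (it has attribute D, it is whitelisted): it is inbound.
By R2 (it is fragmented): it is classified as A.
By R3 (it is inbound, it is in category J): it is inspected.
By R15 (it is classified as A): it meets criterion H.
By R16 (it is inspected, it is in state Q): it is authenticated.
By R21 (it meets criterion H, it is in category J): it originates from an untrusted subnet.
By R12 (it is authenticated): it exceeds the size threshold.
By R14 (it originates from an untrusted subnet): it bypasses inspection.
By R17 (it bypasses inspection): it is outbound.
By R6 (it is outbound, it exceeds the size threshold): it is in category S.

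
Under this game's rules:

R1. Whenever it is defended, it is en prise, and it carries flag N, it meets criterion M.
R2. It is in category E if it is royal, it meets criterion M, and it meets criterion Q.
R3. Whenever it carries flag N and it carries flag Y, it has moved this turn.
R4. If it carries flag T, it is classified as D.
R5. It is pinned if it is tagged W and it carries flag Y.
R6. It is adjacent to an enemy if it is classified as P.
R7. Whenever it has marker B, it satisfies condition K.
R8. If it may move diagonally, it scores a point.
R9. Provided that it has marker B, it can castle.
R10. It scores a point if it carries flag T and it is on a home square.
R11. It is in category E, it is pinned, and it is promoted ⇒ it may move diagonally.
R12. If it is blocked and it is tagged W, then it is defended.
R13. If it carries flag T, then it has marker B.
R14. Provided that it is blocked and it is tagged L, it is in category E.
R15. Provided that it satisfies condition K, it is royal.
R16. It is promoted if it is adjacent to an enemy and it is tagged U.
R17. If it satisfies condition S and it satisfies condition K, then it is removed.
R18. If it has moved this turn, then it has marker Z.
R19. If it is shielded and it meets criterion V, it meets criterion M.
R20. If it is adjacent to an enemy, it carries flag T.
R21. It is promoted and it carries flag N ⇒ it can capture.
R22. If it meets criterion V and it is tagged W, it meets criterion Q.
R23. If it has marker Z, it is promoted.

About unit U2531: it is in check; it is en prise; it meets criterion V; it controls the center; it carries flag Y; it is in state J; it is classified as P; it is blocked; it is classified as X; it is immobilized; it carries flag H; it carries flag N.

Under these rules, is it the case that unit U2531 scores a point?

Forward chaining from the given facts derives: has moved this turn, is adjacent to an enemy, has marker Z, carries flag T, is promoted, is classified as D, has marker B, can capture, satisfies condition K, can castle, is royal.
Rules concluding "it scores a point": R8 needs "it may move diagonally"; R10 needs "it is on a home square" — none of these are established.

No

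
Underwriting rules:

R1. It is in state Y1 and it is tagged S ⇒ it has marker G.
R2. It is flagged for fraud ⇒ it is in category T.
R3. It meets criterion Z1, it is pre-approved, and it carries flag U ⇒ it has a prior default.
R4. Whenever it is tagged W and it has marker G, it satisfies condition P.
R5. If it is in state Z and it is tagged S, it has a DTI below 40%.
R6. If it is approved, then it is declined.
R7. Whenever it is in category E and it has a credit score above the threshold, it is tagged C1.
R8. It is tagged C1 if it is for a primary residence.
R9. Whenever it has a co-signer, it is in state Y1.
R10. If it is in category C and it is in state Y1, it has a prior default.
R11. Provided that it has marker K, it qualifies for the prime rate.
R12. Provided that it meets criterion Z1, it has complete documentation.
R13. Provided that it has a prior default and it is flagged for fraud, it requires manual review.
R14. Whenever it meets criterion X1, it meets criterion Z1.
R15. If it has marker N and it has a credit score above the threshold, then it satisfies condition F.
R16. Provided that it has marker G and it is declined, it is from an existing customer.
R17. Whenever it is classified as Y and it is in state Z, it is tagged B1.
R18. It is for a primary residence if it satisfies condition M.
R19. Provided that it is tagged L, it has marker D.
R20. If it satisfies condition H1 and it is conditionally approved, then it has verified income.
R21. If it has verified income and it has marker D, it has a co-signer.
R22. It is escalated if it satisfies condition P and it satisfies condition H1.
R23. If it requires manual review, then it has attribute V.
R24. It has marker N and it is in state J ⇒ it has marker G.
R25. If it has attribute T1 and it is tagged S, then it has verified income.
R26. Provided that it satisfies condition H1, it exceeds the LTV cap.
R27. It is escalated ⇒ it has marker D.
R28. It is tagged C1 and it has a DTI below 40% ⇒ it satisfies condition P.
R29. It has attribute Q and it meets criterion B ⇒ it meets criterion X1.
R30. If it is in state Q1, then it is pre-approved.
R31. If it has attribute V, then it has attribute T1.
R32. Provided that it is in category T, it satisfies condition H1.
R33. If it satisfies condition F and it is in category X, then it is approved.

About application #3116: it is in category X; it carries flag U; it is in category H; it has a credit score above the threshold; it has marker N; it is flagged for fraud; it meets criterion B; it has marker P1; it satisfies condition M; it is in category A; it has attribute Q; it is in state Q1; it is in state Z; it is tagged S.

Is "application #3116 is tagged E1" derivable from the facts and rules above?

No

Forward chaining from the given facts derives: is in category T, has a DTI below 40%, satisfies condition F, is for a primary residence, meets criterion X1, is pre-approved, satisfies condition H1, is approved, is declined, is tagged C1, meets criterion Z1, exceeds the LTV cap, satisfies condition P, has a prior default, has complete documentation, requires manual review, is escalated, has attribute V, has marker D, has attribute T1, has verified income, has a co-signer, is in state Y1, has marker G, is from an existing customer.
No rule has "it is tagged E1" as its conclusion, and it is not among the given facts.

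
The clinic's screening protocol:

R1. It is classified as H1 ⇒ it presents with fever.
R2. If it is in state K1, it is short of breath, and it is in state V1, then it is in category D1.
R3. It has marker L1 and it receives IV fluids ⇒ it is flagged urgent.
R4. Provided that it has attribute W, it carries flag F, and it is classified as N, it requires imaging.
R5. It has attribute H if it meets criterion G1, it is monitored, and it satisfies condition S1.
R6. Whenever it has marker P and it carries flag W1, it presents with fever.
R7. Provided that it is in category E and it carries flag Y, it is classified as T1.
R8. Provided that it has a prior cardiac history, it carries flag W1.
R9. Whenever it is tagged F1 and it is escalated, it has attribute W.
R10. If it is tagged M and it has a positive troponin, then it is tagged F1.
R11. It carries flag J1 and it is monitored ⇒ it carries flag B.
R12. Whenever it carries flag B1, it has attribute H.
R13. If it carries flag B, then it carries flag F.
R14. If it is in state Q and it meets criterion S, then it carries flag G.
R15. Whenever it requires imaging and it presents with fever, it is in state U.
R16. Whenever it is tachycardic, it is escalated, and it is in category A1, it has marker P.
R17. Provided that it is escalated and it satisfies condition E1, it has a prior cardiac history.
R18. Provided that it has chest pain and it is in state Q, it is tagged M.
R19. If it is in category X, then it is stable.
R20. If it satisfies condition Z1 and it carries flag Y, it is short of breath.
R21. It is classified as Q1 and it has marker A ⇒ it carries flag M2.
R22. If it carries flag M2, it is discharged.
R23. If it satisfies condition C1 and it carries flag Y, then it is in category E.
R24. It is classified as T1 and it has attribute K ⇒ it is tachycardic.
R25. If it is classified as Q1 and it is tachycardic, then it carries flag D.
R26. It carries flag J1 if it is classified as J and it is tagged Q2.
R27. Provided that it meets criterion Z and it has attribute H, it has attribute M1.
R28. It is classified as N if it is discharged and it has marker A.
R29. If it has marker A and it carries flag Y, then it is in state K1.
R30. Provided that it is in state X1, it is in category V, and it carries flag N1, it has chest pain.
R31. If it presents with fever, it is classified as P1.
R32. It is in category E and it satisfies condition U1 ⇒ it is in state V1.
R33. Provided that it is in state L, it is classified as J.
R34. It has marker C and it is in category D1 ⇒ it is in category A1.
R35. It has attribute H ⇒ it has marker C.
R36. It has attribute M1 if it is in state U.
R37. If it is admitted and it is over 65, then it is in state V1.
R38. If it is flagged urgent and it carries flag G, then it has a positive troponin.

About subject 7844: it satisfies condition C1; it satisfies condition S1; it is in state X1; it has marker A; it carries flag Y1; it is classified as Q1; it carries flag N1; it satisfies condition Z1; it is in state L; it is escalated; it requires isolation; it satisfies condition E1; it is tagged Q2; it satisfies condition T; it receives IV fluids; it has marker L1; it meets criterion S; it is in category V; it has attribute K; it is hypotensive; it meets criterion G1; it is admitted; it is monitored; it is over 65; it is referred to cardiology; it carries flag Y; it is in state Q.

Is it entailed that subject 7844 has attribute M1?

Yes

By R3 (it has marker L1, it receives IV fluids): it is flagged urgent.
By R5 (it meets criterion G1, it is monitored, it satisfies condition S1): it has attribute H.
By R14 (it is in state Q, it meets criterion S): it carries flag G.
By R17 (it is escalated, it satisfies condition E1): it has a prior cardiac history.
By R20 (it satisfies condition Z1, it carries flag Y): it is short of breath.
By R21 (it is classified as Q1, it has marker A): it carries flag M2.
By R22 (it carries flag M2): it is discharged.
By R23 (it satisfies condition C1, it carries flag Y): it is in category E.
By R28 (it is discharged, it has marker A): it is classified as N.
By R29 (it has marker A, it carries flag Y): it is in state K1.
By R30 (it is in state X1, it is in category V, it carries flag N1): it has chest pain.
By R33 (it is in state L): it is classified as J.
By R35 (it has attribute H): it has marker C.
By R37 (it is admitted, it is over 65): it is in state V1.
By R38 (it is flagged urgent, it carries flag G): it has a positive troponin.
By R2 (it is in state K1, it is short of breath, it is in state V1): it is in category D1.
By R7 (it is in category E, it carries flag Y): it is classified as T1.
By R8 (it has a prior cardiac history): it carries flag W1.
By R18 (it has chest pain, it is in state Q): it is tagged M.
By R24 (it is classified as T1, it has attribute K): it is tachycardic.
By R26 (it is classified as J, it is tagged Q2): it carries flag J1.
By R34 (it has marker C, it is in category D1): it is in category A1.
By R10 (it is tagged M, it has a positive troponin): it is tagged F1.
By R11 (it carries flag J1, it is monitored): it carries flag B.
By R13 (it carries flag B): it carries flag F.
By R16 (it is tachycardic, it is escalated, it is in category A1): it has marker P.
By R6 (it has marker P, it carries flag W1): it presents with fever.
By R9 (it is tagged F1, it is escalated): it has attribute W.
By R4 (it has attribute W, it carries flag F, it is classified as N): it requires imaging.
By R15 (it requires imaging, it presents with fever): it is in state U.
By R36 (it is in state U): it has attribute M1.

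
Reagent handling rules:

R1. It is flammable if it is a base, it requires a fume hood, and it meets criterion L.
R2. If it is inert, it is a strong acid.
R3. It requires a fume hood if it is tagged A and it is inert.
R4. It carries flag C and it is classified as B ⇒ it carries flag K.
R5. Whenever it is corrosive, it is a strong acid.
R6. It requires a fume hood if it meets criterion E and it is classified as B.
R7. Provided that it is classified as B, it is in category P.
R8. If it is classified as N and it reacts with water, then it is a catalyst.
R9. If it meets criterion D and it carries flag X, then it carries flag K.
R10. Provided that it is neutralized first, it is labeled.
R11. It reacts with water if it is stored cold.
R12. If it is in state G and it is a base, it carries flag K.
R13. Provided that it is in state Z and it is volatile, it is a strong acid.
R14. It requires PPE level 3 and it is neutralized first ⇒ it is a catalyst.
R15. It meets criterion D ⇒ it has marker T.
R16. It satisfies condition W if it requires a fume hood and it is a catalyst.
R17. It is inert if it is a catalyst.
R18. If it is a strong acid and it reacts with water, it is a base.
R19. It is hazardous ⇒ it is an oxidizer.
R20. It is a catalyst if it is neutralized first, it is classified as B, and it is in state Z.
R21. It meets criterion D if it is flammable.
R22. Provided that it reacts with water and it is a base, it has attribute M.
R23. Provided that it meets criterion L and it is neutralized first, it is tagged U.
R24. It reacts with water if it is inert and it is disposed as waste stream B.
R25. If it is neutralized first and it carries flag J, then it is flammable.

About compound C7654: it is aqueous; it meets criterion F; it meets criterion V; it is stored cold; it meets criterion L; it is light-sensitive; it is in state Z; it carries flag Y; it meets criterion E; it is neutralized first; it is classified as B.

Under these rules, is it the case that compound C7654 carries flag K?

Forward chaining from the given facts derives: requires a fume hood, is in category P, is labeled, reacts with water, is a catalyst, is tagged U, satisfies condition W, is inert, is a strong acid, is a base, has attribute M, is flammable, meets criterion D, has marker T.
Rules concluding "it carries flag K": R4 needs "it carries flag C"; R9 needs "it carries flag X"; R12 needs "it is in state G" — none of these are established.

No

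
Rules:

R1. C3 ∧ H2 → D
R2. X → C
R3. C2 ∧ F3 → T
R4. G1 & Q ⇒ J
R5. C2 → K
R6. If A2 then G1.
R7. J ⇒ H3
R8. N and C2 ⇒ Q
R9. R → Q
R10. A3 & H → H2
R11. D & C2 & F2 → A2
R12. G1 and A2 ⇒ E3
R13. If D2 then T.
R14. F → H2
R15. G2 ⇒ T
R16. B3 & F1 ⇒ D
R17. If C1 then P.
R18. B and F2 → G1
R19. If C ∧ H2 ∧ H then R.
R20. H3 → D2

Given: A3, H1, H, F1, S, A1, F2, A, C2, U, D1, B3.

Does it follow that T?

No

Forward chaining from the given facts derives: K, H2, D, A2, G1, E3.
Rules concluding T: R3 needs F3; R13 needs D2; R15 needs G2 — none of these are established.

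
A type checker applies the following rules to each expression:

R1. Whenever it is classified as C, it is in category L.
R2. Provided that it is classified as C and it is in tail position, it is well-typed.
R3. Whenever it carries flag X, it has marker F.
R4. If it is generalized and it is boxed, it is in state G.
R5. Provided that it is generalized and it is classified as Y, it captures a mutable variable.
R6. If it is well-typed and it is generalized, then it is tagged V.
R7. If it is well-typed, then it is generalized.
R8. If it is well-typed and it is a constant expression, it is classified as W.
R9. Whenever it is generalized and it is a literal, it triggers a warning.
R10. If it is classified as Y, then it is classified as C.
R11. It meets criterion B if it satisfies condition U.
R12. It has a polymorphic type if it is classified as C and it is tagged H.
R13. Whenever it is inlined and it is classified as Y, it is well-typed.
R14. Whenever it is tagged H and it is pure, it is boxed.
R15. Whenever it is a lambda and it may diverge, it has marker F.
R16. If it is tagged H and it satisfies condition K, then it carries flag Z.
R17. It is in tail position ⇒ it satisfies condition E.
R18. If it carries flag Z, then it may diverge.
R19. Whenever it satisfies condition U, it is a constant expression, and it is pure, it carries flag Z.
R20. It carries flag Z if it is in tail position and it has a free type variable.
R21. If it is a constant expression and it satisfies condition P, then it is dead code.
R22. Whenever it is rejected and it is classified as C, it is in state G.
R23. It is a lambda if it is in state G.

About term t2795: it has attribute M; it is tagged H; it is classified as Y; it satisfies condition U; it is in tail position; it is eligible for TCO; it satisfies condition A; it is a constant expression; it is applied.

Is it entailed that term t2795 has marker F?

No

Forward chaining from the given facts derives: is classified as C, meets criterion B, has a polymorphic type, satisfies condition E, is in category L, is well-typed, is generalized, is classified as W, captures a mutable variable, is tagged V.
Rules concluding "it has marker F": R3 needs "it carries flag X"; R15 needs "it is a lambda" — none of these are established.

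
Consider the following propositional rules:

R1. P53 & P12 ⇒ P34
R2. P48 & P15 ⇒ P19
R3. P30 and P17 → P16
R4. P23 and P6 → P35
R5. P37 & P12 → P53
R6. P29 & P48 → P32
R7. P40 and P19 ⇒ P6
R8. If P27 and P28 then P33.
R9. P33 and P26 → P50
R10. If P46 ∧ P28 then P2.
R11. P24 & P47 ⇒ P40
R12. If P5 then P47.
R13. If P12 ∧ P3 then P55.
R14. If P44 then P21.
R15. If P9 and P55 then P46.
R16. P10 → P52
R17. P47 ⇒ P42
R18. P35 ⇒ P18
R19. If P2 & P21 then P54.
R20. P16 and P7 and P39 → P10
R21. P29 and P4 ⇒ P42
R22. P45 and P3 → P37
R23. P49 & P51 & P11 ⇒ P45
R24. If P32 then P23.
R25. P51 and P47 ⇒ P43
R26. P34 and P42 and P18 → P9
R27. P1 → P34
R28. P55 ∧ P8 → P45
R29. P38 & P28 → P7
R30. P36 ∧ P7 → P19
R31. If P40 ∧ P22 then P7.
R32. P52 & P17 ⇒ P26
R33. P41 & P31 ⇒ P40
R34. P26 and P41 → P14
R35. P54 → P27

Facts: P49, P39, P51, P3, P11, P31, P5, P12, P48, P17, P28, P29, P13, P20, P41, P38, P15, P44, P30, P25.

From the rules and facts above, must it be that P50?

P19  (by R2: P48, P15)
P16  (by R3: P30, P17)
P32  (by R6: P29, P48)
P47  (by R12: P5)
P55  (by R13: P12, P3)
P21  (by R14: P44)
P42  (by R17: P47)
P45  (by R23: P49, P51, P11)
P23  (by R24: P32)
P7  (by R29: P38, P28)
P40  (by R33: P41, P31)
P6  (by R7: P40, P19)
P10  (by R20: P16, P7, P39)
P37  (by R22: P45, P3)
P35  (by R4: P23, P6)
P53  (by R5: P37, P12)
P52  (by R16: P10)
P18  (by R18: P35)
P26  (by R32: P52, P17)
P34  (by R1: P53, P12)
P9  (by R26: P34, P42, P18)
P46  (by R15: P9, P55)
P2  (by R10: P46, P28)
P54  (by R19: P2, P21)
P27  (by R35: P54)
P33  (by R8: P27, P28)
P50  (by R9: P33, P26)

Yes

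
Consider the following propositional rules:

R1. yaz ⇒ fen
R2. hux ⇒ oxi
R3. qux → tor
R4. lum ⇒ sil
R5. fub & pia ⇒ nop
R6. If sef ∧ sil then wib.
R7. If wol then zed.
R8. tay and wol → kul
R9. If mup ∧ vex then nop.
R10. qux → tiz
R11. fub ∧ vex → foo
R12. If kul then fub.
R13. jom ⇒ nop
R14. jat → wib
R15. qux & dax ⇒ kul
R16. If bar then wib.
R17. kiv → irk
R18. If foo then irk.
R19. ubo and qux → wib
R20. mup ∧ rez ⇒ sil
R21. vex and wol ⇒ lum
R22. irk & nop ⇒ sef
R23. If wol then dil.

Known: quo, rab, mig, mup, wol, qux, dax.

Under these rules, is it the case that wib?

Forward chaining from the given facts derives: tor, zed, tiz, kul, dil, fub.
Rules concluding wib: R6 needs sef; R14 needs jat; R16 needs bar; R19 needs ubo — none of these are established.

No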